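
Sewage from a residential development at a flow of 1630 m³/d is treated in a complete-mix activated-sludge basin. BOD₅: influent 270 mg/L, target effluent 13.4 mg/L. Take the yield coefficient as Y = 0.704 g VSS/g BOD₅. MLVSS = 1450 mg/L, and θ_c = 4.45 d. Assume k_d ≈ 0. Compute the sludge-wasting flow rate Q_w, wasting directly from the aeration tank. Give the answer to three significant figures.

With k_d = 0 the design equation reduces to V = Y Q (S₀−S) θ_c / X = 0.704 × 1630 × (270 − 13.4) × 4.45 / 1450 = 903.7 m³.
Wasting from the aeration tank: Q_w = V / θ_c = 903.7 / 4.45 = 203.1 m³/d.

Q_w ≈ 203 m³/d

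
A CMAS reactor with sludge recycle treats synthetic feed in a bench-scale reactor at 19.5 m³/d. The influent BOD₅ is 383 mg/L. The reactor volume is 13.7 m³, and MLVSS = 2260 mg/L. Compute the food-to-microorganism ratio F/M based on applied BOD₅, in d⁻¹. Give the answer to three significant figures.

F/M = Q·S₀ / (V·X) = 19.5 × 383 / (13.70 × 2260) = 0.2412 g BOD₅·(g VSS·d)⁻¹.

F/M ≈ 0.241 d⁻¹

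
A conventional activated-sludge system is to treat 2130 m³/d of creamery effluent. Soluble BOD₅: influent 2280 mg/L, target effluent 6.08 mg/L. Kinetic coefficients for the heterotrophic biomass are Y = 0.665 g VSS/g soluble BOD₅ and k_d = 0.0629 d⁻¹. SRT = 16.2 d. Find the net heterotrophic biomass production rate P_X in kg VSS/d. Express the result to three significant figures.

P_X ≈ 1600 kg VSS/d

Correct the yield for decay: Y_obs = Y/(1 + k_d θ_c) = 0.665 / (1 + 0.0629 × 16.2) = 0.665 / 2.019 = 0.3294.
Substrate removed = Q·(S₀ − S) = 2130 m³/d × (2280 − 6.08) g/m³ = 4.84×10^6 g/d = 4843 kg/d.
P_X = Y_obs · Q(S₀ − S) = 0.3294 × 4843 = 1595 kg VSS/d.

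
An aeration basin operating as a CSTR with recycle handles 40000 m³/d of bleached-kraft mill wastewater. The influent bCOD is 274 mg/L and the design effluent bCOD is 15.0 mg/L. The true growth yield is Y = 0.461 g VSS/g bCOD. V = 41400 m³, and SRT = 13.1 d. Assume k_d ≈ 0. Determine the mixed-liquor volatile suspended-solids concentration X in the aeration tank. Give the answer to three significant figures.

X ≈ 1510 mg/L

X = Y·Q·ΔS·θ_c / V = 0.461 × 40000 × (274 − 15.0) × 13.1 / 41400 = 1511 mg/L.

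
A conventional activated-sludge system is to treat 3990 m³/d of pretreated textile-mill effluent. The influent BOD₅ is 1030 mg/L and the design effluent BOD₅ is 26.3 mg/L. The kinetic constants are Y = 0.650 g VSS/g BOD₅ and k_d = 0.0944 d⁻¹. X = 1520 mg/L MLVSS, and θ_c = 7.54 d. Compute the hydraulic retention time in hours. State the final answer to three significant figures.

From the SRT design equation V = Y Q (S₀−S) θ_c / [X (1 + k_d θ_c)] = 0.650 × 3990 × (1030 − 26.3) × 7.54 / [1520 × (1 + 0.0944 × 7.54)] = 1.96×10^7 / 2602 = 7543 m³.
Hydraulic retention time τ = V/Q = 7543 / 3990 = 1.891 d = 45.37 h.

τ ≈ 45.4 h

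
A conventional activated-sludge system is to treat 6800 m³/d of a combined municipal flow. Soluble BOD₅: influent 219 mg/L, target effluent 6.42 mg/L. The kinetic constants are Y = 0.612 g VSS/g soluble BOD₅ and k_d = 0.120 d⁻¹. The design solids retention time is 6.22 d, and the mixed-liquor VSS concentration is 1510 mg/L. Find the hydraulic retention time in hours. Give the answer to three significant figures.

τ ≈ 7.36 h

Steady-state biomass mass balance: V·X·(1 + k_d·θ_c) = Y·Q·(S₀ − S)·θ_c, so V = 0.612 × 6800 × (219 − 6.42) × 6.22 / [1510 × (1 + 0.120 × 6.22)] = 5.5×10^6 / 2637 = 2087 m³.
τ = V/Q = 2087/6800 = 0.3069 d, or 7.365 h.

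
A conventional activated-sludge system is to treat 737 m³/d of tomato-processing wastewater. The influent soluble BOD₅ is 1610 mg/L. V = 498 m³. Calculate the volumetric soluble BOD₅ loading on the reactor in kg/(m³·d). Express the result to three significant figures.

Applied soluble BOD₅ load per unit volume = Q·S₀/V = (737 × 1610/1000)/498.0 = 2.383 kg soluble BOD₅·m⁻³·d⁻¹.

L_v ≈ 2.38 kg soluble BOD₅/(m³·d)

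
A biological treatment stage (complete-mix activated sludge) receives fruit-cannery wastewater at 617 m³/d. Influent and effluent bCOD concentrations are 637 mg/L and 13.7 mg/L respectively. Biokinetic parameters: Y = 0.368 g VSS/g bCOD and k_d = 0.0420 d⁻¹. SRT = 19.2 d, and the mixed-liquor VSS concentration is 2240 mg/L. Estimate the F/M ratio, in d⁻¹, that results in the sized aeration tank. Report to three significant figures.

F/M ≈ 0.261 d⁻¹

Rearranging the biomass balance for a CMAS with decay, V = Y·Q·ΔS·θ_c / [X·(1+k_d θ_c)] = 0.368 × 617 × (637 − 13.7) × 19.2 / [2240 × (1 + 0.0420 × 19.2)] = 2.72×10^6 / 4046 = 671.5 m³.
F/M = applied load / biomass = Q·S₀/(V·X) = 617 × 637 / (671.5 × 2240) = 0.2613 d⁻¹.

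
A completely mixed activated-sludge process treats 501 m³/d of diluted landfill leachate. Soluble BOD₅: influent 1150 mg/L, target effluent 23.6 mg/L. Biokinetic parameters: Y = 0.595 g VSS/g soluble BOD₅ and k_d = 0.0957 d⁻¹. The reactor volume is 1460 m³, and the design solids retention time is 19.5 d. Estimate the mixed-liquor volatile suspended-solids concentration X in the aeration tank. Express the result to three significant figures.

X ≈ 1560 mg/L

From V·X·(1 + k_d·θ_c) = Y·Q·(S₀ − S)·θ_c: X = 0.595 × 501 × (1150 − 23.6) × 19.5 / [1460 × (1 + 0.0957 × 19.5)] = 1565 mg/L.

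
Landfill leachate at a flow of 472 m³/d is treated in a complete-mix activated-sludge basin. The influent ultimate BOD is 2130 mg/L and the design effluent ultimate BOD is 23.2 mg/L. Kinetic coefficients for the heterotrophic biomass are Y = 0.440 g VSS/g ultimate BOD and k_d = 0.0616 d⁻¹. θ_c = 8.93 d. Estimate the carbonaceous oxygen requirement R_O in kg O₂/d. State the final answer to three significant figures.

R_O ≈ 594 kg O₂/d

The observed yield is Y_obs = Y/(1 + k_d·θ_c) = 0.440 / (1 + 0.0616 × 8.93) = 0.440 / 1.550 = 0.2839 g VSS per g ultimate BOD removed.
Q·(S₀ − S) = 472 × (2130 − 23.2) × 10⁻³ = 994.4 kg/d removed.
P_X = Y_obs·Q·(S₀ − S) = 0.2839 × 994.4 = 282.3 kg VSS/d.
R_O = Q·ΔS − 1.42 P_X = 994.4 − 400.8 = 593.6 kg O₂/d.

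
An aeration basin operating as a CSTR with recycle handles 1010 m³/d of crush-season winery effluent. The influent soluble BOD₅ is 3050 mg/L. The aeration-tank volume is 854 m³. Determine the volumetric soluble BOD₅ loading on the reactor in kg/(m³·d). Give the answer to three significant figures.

L_v = Q S₀ / V = 1010 × 3050 × 10⁻³ / 854.0 = 3.607 kg/(m³·d).

L_v ≈ 3.61 kg soluble BOD₅/(m³·d)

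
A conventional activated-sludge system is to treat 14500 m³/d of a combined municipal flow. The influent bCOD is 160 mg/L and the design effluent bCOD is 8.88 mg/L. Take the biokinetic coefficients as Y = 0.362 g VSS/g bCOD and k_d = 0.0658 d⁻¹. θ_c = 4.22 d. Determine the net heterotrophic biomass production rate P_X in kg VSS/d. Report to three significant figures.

P_X ≈ 621 kg VSS/d

Correct the yield for decay: Y_obs = Y/(1 + k_d θ_c) = 0.362 / (1 + 0.0658 × 4.22) = 0.362 / 1.278 = 0.2833.
Mass of bCOD removed per day: Q(S₀ − S) = 14500 × 151.1 g/m³ = 2191 kg/d.
Biomass produced: P_X = Y_obs·Q·ΔS = 0.2833 × 2191 ≈ 620.8 kg VSS/d.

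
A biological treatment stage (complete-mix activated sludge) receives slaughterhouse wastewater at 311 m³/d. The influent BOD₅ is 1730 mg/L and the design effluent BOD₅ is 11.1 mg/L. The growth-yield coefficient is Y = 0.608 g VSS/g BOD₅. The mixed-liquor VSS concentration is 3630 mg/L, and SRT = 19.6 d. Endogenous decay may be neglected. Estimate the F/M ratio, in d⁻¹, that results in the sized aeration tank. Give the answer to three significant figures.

F/M ≈ 0.0845 d⁻¹

With k_d = 0 the design equation reduces to V = Y Q (S₀−S) θ_c / X = 0.608 × 311 × (1730 − 11.1) × 19.6 / 3630 = 1755 m³.
F/M = Q·S₀ / (V·X) = 311 × 1730 / (1755 × 3630) = 0.08446 g BOD₅·(g VSS·d)⁻¹.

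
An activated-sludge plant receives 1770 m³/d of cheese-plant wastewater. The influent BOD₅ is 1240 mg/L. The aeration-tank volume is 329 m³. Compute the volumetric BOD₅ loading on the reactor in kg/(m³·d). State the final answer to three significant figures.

L_v ≈ 6.67 kg BOD₅/(m³·d)

L_v = Q S₀ / V = 1770 × 1240 × 10⁻³ / 329.0 = 6.671 kg/(m³·d).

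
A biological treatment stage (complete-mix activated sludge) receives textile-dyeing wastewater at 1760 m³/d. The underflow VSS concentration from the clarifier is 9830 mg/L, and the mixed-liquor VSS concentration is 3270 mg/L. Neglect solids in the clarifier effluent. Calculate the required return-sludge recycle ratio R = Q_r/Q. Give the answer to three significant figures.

R = Q_r/Q = X/(X_r − X) = 3270 / (9830 − 3270) = 0.4985.

R ≈ 0.498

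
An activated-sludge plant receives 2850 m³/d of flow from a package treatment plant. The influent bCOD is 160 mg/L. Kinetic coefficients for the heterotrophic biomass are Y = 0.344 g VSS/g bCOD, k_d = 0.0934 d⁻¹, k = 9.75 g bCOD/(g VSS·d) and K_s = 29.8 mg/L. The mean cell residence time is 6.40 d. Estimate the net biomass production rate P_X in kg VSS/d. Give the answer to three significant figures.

From the Monod/SRT balance for a CMAS, S = K_s·(1+k_d θ_c)/[θ_c·(Y k − k_d) − 1] = 29.8 × (1 + 0.0934 × 6.40) / [6.40 × (0.344 × 9.75 − 0.0934) − 1] = 47.61 / 19.87 = 2.396 mg/L.
Y_obs = Y / (1 + k_d θ_c) = 0.344 / (1 + 0.0934 × 6.40) = 0.344 / 1.598 = 0.2153.
Substrate removed = Q·(S₀ − S) = 2850 m³/d × (160 − 2.40) g/m³ = 4.49×10^5 g/d = 449.2 kg/d.
So the net sludge growth is P_X = 0.2153 × 449.2 = 96.70 kg VSS/d.

P_X ≈ 96.7 kg VSS/d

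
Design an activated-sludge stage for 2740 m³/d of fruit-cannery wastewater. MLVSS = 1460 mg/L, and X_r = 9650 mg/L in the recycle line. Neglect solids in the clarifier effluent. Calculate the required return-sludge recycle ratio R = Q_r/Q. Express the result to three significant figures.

R = Q_r/Q = X/(X_r − X) = 1460 / (9650 − 1460) = 0.1783.

R ≈ 0.178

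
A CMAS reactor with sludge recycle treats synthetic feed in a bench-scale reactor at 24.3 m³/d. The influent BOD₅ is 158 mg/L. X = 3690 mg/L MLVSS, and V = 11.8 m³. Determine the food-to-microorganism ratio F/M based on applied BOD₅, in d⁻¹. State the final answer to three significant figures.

F/M ≈ 0.0882 d⁻¹

Food-to-microorganism ratio F/M = Q S₀ / (V X) = 24.3 × 158 / (11.80 × 3690) = 0.08818 d⁻¹.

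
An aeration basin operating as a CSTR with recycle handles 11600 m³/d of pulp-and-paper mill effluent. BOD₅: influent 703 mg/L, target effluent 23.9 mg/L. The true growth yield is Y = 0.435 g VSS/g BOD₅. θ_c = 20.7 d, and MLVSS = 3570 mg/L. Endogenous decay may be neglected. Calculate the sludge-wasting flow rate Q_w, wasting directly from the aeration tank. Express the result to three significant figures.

With k_d = 0 the design equation reduces to V = Y Q (S₀−S) θ_c / X = 0.435 × 11600 × (703 − 23.9) × 20.7 / 3570 = 19869 m³.
With mixed-liquor wasting, θ_c = V/Q_w, so Q_w = V/θ_c = 19869/20.7 = 959.9 m³/d.

Q_w ≈ 960 m³/d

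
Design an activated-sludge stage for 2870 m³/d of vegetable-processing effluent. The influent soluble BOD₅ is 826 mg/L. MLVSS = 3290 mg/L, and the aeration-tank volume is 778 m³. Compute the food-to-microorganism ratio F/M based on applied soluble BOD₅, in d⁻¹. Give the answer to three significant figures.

F/M = Q·S₀ / (V·X) = 2870 × 826 / (778.0 × 3290) = 0.9262 g soluble BOD₅·(g VSS·d)⁻¹.

F/M ≈ 0.926 d⁻¹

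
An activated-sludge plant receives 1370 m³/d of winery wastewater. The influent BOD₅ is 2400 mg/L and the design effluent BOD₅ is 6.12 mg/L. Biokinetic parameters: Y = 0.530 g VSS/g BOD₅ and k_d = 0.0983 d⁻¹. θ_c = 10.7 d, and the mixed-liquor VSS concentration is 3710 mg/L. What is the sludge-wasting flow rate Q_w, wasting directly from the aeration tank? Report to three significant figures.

Q_w ≈ 228 m³/d

Rearranging the biomass balance for a CMAS with decay, V = Y·Q·ΔS·θ_c / [X·(1+k_d θ_c)] = 0.530 × 1370 × (2400 − 6.12) × 10.7 / [3710 × (1 + 0.0983 × 10.7)] = 1.86×10^7 / 7612 = 2443 m³.
Wasting from the aeration tank: Q_w = V / θ_c = 2443 / 10.7 = 228.3 m³/d.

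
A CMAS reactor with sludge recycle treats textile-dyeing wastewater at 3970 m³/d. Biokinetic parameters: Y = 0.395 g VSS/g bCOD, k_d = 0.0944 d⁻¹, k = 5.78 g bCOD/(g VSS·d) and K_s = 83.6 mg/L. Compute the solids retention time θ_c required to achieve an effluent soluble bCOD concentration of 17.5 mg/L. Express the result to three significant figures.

From 1/θ_c = Y·k·S/(K_s + S) − k_d: Y·k·S/(K_s+S) = 0.395 × 5.78 × 17.5 / (83.6 + 17.5) = 0.3952 d⁻¹.
1/θ_c = 0.3952 − 0.0944 = 0.3008 d⁻¹, so θ_c = 3.325 d.

θ_c ≈ 3.32 d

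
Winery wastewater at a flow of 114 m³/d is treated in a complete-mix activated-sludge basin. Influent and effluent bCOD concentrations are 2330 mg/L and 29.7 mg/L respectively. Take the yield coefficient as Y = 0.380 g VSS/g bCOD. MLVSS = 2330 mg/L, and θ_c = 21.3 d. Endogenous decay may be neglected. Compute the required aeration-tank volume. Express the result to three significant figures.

V ≈ 911 m³

With k_d = 0 the design equation reduces to V = Y Q (S₀−S) θ_c / X = 0.380 × 114 × (2330 − 29.7) × 21.3 / 2330 = 911.0 m³.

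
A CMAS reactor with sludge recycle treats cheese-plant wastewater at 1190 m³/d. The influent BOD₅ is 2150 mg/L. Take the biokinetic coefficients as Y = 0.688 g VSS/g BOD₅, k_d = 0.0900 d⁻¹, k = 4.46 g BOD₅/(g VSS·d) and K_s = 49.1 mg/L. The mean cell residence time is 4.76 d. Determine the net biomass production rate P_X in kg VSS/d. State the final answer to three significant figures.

From the Monod/SRT balance for a CMAS, S = K_s·(1+k_d θ_c)/[θ_c·(Y k − k_d) − 1] = 49.1 × (1 + 0.0900 × 4.76) / [4.76 × (0.688 × 4.46 − 0.0900) − 1] = 70.13 / 13.18 = 5.322 mg/L.
Observed yield with endogenous decay: Y_obs = Y / (1 + k_d·θ_c) = 0.688 / (1 + 0.0900 × 4.76) = 0.688 / 1.428 = 0.4817 g VSS/g BOD₅.
ΔS = 2150 − 5.32 = 2145 mg/L, so the substrate removal rate is 1190 × 2145/1000 = 2552 kg BOD₅/d.
So the net sludge growth is P_X = 0.4817 × 2552 = 1229 kg VSS/d.

P_X ≈ 1230 kg VSS/d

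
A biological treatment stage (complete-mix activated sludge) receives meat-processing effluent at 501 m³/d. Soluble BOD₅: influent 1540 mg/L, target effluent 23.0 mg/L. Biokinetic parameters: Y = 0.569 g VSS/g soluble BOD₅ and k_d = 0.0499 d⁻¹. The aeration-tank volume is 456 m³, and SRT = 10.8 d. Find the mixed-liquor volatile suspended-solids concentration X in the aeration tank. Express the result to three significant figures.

Solving the biomass balance for X: X = Y Q (S₀−S) θ_c / [V (1+k_d θ_c)] = 0.569 × 501 × (1540 − 23.0) × 10.8 / [456 × (1 + 0.0499 × 10.8)] = 6655 mg/L.

X ≈ 6660 mg/L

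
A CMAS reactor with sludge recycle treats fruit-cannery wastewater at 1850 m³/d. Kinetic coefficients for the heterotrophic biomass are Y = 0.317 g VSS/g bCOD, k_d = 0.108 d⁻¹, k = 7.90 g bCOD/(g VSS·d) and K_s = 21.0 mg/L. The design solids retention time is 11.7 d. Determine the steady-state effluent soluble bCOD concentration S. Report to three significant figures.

For a completely mixed reactor with recycle the Lawrence–McCarty relation gives S = K_s·(1 + k_d·θ_c) / [θ_c·(Y·k − k_d) − 1] = 21.0 × (1 + 0.108 × 11.7) / [11.7 × (0.317 × 7.90 − 0.108) − 1] = 47.54 / 27.04 = 1.758 mg/L.

S ≈ 1.76 mg/L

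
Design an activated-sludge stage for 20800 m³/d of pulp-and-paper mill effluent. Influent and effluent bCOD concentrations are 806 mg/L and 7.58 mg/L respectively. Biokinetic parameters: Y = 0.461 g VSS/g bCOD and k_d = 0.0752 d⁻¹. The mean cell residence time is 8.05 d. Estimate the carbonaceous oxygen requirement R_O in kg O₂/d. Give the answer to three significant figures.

The observed yield is Y_obs = Y/(1 + k_d·θ_c) = 0.461 / (1 + 0.0752 × 8.05) = 0.461 / 1.605 = 0.2872 g VSS per g bCOD removed.
Substrate removed = Q·(S₀ − S) = 20800 m³/d × (806 − 7.58) g/m³ = 1.66×10^7 g/d = 16607 kg/d.
Biomass synthesised: P_X = Y_obs × 16607 = 4769 kg VSS/d.
Carbonaceous O₂ demand = substrate oxidised − cell-mass equivalent = 16607 − 1.42 × 4769 = 9835 kg O₂/d.

R_O ≈ 9840 kg O₂/d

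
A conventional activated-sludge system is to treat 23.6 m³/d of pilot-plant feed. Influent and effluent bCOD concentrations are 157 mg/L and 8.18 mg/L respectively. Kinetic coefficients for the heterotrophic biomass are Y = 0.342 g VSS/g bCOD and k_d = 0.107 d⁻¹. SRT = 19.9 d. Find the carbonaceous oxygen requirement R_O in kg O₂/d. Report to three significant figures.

Y_obs = Y / (1 + k_d θ_c) = 0.342 / (1 + 0.107 × 19.9) = 0.342 / 3.129 = 0.1093.
Substrate removed = Q·(S₀ − S) = 23.6 m³/d × (157 − 8.18) g/m³ = 3.51×10^3 g/d = 3.512 kg/d.
P_X = Y_obs·Q·(S₀ − S) = 0.1093 × 3.512 = 0.3838 kg VSS/d.
R_O = Q·(S₀ − S) − 1.42·P_X = 3.512 − 1.42 × 0.3838 = 2.967 kg O₂/d.

R_O ≈ 2.97 kg O₂/d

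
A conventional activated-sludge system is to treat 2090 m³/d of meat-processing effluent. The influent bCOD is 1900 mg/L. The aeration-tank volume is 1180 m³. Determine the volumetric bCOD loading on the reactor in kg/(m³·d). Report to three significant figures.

Applied bCOD load per unit volume = Q·S₀/V = (2090 × 1900/1000)/1180 = 3.365 kg bCOD·m⁻³·d⁻¹.

L_v ≈ 3.37 kg bCOD/(m³·d)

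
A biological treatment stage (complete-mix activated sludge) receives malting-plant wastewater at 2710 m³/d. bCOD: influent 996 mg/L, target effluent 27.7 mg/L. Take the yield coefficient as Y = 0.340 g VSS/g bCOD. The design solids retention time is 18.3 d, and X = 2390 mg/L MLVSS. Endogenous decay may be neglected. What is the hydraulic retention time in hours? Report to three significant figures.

With k_d = 0 the design equation reduces to V = Y Q (S₀−S) θ_c / X = 0.340 × 2710 × (996 − 27.7) × 18.3 / 2390 = 6831 m³.
HRT = V/Q = 6831 m³ / 2710 m³·d⁻¹ = 2.521 d × 24 = 60.50 h.

τ ≈ 60.5 h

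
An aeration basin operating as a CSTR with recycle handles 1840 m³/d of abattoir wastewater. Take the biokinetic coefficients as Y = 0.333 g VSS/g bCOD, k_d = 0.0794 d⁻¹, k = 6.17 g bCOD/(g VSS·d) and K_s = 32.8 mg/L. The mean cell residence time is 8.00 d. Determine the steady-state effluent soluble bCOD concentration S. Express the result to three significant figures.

Effluent substrate depends only on kinetics and SRT: S = K_s(1 + k_d θ_c) / [θ_c(Yk − k_d) − 1] = 32.8 × (1 + 0.0794 × 8.00) / [8.00 × (0.333 × 6.17 − 0.0794) − 1] = 53.63 / 14.80 = 3.624 mg/L.

S ≈ 3.62 mg/L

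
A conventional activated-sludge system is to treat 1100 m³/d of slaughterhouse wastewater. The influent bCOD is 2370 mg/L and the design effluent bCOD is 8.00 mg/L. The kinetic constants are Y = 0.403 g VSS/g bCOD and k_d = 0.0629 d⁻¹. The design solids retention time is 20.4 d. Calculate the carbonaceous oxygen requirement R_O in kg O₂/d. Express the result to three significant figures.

Correct the yield for decay: Y_obs = Y/(1 + k_d θ_c) = 0.403 / (1 + 0.0629 × 20.4) = 0.403 / 2.283 = 0.1765.
Mass of bCOD removed per day: Q(S₀ − S) = 1100 × 2362 g/m³ = 2598 kg/d.
Biomass synthesised: P_X = Y_obs × 2598 = 458.6 kg VSS/d.
Carbonaceous O₂ demand = substrate oxidised − cell-mass equivalent = 2598 − 1.42 × 458.6 = 1947 kg O₂/d.

R_O ≈ 1950 kg O₂/d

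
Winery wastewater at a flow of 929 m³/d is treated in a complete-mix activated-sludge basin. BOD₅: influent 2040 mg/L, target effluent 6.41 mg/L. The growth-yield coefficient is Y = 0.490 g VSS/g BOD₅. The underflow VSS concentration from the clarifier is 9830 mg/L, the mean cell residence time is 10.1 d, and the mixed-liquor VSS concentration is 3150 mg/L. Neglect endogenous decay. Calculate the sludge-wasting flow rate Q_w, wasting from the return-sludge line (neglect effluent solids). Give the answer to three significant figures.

Q_w ≈ 94.2 m³/d

V·X = Y·Q·ΔS·θ_c gives V = 0.490 × 929 × (2040 − 6.41) × 10.1 / 3150 = 2968 m³.
θ_c = V·X/(Q_w·X_r) when wasting from the recycle, so Q_w = V·X/(θ_c·X_r) = 2968 × 3150 / (10.1 × 9830) = 94.17 m³/d.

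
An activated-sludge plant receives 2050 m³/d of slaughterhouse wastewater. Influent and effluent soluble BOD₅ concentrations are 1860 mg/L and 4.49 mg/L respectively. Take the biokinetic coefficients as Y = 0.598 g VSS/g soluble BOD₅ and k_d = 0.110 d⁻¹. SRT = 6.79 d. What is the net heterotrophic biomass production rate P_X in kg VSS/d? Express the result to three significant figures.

Correct the yield for decay: Y_obs = Y/(1 + k_d θ_c) = 0.598 / (1 + 0.110 × 6.79) = 0.598 / 1.747 = 0.3423.
ΔS = 1860 − 4.49 = 1856 mg/L, so the substrate removal rate is 2050 × 1856/1000 = 3804 kg soluble BOD₅/d.
Biomass produced: P_X = Y_obs·Q·ΔS = 0.3423 × 3804 ≈ 1302 kg VSS/d.

P_X ≈ 1300 kg VSS/d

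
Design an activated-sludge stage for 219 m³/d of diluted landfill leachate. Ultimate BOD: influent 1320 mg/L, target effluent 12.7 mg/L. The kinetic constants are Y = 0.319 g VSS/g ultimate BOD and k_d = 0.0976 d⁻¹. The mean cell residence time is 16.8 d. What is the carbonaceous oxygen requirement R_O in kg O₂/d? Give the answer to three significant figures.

R_O ≈ 237 kg O₂/d

Observed yield with endogenous decay: Y_obs = Y / (1 + k_d·θ_c) = 0.319 / (1 + 0.0976 × 16.8) = 0.319 / 2.640 = 0.1208 g VSS/g ultimate BOD.
ΔS = 1320 − 12.7 = 1307 mg/L, so the substrate removal rate is 219 × 1307/1000 = 286.3 kg ultimate BOD/d.
P_X = Y_obs·Q·(S₀ − S) = 0.1208 × 286.3 = 34.60 kg VSS/d.
R_O = Q·ΔS − 1.42 P_X = 286.3 − 49.13 = 237.2 kg O₂/d.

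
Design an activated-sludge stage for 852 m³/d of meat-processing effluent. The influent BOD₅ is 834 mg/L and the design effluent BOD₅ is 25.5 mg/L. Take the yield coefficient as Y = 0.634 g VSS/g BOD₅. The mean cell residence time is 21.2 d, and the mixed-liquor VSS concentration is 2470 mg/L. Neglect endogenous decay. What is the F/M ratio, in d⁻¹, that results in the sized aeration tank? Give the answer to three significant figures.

F/M ≈ 0.0767 d⁻¹

Biomass mass balance (decay neglected): V·X = Y·Q·(S₀ − S)·θ_c, so V = 0.634 × 852 × (834 − 25.5) × 21.2 / 2470 = 3748 m³.
F/M = applied load / biomass = Q·S₀/(V·X) = 852 × 834 / (3748 × 2470) = 0.07675 d⁻¹.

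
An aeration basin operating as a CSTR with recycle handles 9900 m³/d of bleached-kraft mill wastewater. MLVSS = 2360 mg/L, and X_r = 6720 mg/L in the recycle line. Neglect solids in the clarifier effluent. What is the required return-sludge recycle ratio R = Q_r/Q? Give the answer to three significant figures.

R ≈ 0.541

Mass balance around the secondary clarifier (neglecting effluent solids): R = X / (X_r − X) = 2360 / (6720 − 2360) = 0.5413.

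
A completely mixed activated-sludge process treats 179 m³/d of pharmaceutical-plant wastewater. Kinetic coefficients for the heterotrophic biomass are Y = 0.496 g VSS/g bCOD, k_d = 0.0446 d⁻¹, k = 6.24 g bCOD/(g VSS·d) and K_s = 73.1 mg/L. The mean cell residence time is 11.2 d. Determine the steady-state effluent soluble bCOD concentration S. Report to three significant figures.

Effluent substrate depends only on kinetics and SRT: S = K_s(1 + k_d θ_c) / [θ_c(Yk − k_d) − 1] = 73.1 × (1 + 0.0446 × 11.2) / [11.2 × (0.496 × 6.24 − 0.0446) − 1] = 109.6 / 33.16 = 3.305 mg/L.

S ≈ 3.31 mg/L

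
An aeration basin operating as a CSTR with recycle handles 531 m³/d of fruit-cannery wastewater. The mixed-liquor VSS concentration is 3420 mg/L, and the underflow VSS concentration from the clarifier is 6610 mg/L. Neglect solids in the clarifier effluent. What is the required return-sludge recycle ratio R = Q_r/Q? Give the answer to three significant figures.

Solids balance on the clarifier gives (1+R)X = R·X_r, so R = X/(X_r − X) = 3420 / (6610 − 3420) = 1.072.

R ≈ 1.07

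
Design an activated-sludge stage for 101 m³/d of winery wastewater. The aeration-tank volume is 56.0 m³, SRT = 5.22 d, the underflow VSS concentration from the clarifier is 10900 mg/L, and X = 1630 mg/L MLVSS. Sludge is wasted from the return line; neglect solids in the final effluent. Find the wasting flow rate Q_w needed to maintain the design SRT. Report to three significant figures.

Q_w = (V·X)/(θ_c X_r) = 56.00 × 1630 / (5.22 × 10900) = 1.604 m³/d.

Q_w ≈ 1.60 m³/d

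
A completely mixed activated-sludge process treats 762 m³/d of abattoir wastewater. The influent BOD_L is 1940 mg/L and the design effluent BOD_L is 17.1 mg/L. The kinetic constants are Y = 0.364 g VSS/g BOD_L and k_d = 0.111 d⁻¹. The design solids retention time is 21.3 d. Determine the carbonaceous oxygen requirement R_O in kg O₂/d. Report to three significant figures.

R_O ≈ 1240 kg O₂/d

Y_obs = Y / (1 + k_d θ_c) = 0.364 / (1 + 0.111 × 21.3) = 0.364 / 3.364 = 0.1082.
ΔS = 1940 − 17.1 = 1923 mg/L, so the substrate removal rate is 762 × 1923/1000 = 1465 kg BOD_L/d.
P_X = Y_obs·Q·(S₀ − S) = 0.1082 × 1465 = 158.5 kg VSS/d.
R_O = Q·ΔS − 1.42 P_X = 1465 − 225.1 = 1240 kg O₂/d.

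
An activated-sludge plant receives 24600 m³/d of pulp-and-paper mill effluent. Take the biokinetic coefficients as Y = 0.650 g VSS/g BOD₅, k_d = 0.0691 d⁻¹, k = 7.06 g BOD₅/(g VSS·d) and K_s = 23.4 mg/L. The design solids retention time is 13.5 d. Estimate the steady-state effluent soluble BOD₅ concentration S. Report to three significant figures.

S ≈ 0.754 mg/L

Effluent substrate depends only on kinetics and SRT: S = K_s(1 + k_d θ_c) / [θ_c(Yk − k_d) − 1] = 23.4 × (1 + 0.0691 × 13.5) / [13.5 × (0.650 × 7.06 − 0.0691) − 1] = 45.23 / 60.02 = 0.7536 mg/L.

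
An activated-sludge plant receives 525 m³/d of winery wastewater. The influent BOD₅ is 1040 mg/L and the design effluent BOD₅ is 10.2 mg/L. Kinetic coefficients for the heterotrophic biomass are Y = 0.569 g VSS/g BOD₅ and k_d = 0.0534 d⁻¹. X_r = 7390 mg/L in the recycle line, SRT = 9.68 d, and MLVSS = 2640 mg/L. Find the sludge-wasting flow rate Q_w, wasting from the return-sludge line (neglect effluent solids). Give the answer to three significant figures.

Rearranging the biomass balance for a CMAS with decay, V = Y·Q·ΔS·θ_c / [X·(1+k_d θ_c)] = 0.569 × 525 × (1040 − 10.2) × 9.68 / [2640 × (1 + 0.0534 × 9.68)] = 2.98×10^6 / 4005 = 743.6 m³.
Q_w = (V·X)/(θ_c X_r) = 743.6 × 2640 / (9.68 × 7390) = 27.44 m³/d.

Q_w ≈ 27.4 m³/d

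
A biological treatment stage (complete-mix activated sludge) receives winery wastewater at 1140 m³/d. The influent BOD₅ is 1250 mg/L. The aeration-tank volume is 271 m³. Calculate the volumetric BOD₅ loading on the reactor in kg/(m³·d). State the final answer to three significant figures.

L_v = Q S₀ / V = 1140 × 1250 × 10⁻³ / 271.0 = 5.258 kg/(m³·d).

L_v ≈ 5.26 kg BOD₅/(m³·d)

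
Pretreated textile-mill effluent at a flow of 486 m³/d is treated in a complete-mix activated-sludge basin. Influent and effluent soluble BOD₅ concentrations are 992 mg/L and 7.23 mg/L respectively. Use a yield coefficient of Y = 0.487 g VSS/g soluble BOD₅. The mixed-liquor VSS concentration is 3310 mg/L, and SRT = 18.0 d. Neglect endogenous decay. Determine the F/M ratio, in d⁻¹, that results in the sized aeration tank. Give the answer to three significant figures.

V·X = Y·Q·ΔS·θ_c gives V = 0.487 × 486 × (992 − 7.23) × 18.0 / 3310 = 1267 m³.
Food-to-microorganism ratio F/M = Q S₀ / (V X) = 486 × 992 / (1267 × 3310) = 0.1149 d⁻¹.

F/M ≈ 0.115 d⁻¹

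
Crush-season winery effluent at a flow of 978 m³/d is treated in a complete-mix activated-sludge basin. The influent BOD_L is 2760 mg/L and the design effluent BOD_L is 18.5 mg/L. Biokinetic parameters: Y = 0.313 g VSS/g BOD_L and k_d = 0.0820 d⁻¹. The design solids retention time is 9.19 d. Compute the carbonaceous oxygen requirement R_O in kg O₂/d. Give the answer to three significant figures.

R_O ≈ 2000 kg O₂/d

Y_obs = Y / (1 + k_d θ_c) = 0.313 / (1 + 0.0820 × 9.19) = 0.313 / 1.754 = 0.1785.
Q·(S₀ − S) = 978 × (2760 − 18.5) × 10⁻³ = 2681 kg/d removed.
P_X = Y_obs·Q·(S₀ − S) = 0.1785 × 2681 = 478.6 kg VSS/d.
R_O = Q·ΔS − 1.42 P_X = 2681 − 679.6 = 2002 kg O₂/d.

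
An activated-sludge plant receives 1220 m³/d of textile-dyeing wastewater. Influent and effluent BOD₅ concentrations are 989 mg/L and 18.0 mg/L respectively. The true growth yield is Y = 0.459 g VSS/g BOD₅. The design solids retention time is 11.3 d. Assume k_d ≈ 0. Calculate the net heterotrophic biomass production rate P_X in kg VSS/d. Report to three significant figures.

No decay correction is needed, so Y_obs = Y = 0.459.
Q·(S₀ − S) = 1220 × (989 − 18.0) × 10⁻³ = 1185 kg/d removed.
Net biomass production P_X = Y_obs × Q·(S₀ − S) = 0.4590 × 1185 = 543.7 kg VSS/d.

P_X ≈ 544 kg VSS/d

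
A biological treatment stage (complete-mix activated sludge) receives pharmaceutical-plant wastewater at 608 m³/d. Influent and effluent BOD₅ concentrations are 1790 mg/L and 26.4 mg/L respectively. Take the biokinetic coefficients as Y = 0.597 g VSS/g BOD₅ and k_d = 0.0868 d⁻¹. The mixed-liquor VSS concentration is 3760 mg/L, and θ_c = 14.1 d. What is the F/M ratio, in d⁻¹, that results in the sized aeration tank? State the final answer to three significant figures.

From the SRT design equation V = Y Q (S₀−S) θ_c / [X (1 + k_d θ_c)] = 0.597 × 608 × (1790 − 26.4) × 14.1 / [3760 × (1 + 0.0868 × 14.1)] = 9.03×10^6 / 8362 = 1079 m³.
F/M = applied load / biomass = Q·S₀/(V·X) = 608 × 1790 / (1079 × 3760) = 0.2681 d⁻¹.

F/M ≈ 0.268 d⁻¹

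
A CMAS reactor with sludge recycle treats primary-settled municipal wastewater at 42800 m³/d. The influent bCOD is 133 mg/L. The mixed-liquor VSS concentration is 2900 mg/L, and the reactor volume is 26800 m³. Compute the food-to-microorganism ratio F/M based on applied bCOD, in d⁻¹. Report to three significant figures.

F/M ≈ 0.0732 d⁻¹

F/M = applied load / biomass = Q·S₀/(V·X) = 42800 × 133 / (26800 × 2900) = 0.07324 d⁻¹.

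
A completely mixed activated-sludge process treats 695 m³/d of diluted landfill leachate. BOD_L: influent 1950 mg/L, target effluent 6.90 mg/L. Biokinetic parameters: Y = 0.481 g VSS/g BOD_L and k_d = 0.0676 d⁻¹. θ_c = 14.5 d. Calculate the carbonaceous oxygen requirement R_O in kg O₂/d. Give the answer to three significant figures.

R_O ≈ 885 kg O₂/d

Y_obs = Y / (1 + k_d θ_c) = 0.481 / (1 + 0.0676 × 14.5) = 0.481 / 1.980 = 0.2429.
Substrate removed = Q·(S₀ − S) = 695 m³/d × (1950 − 6.90) g/m³ = 1.35×10^6 g/d = 1350 kg/d.
Net sludge production P_X = 0.2429 × 1350 = 328.0 kg VSS/d.
Carbonaceous O₂ demand = substrate oxidised − cell-mass equivalent = 1350 − 1.42 × 328.0 = 884.6 kg O₂/d.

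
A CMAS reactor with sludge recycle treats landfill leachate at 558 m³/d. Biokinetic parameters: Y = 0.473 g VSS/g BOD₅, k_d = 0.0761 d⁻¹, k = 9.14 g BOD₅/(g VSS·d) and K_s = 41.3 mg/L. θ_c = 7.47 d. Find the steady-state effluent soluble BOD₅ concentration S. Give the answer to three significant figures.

S ≈ 2.11 mg/L

Effluent substrate depends only on kinetics and SRT: S = K_s(1 + k_d θ_c) / [θ_c(Yk − k_d) − 1] = 41.3 × (1 + 0.0761 × 7.47) / [7.47 × (0.473 × 9.14 − 0.0761) − 1] = 64.78 / 30.73 = 2.108 mg/L.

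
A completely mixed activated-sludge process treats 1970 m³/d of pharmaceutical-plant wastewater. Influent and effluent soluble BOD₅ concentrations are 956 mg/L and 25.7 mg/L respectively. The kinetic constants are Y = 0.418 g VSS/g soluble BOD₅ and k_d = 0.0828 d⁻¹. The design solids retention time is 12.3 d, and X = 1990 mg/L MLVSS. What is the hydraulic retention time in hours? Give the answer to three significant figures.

τ ≈ 28.6 h

Steady-state biomass mass balance: V·X·(1 + k_d·θ_c) = Y·Q·(S₀ − S)·θ_c, so V = 0.418 × 1970 × (956 − 25.7) × 12.3 / [1990 × (1 + 0.0828 × 12.3)] = 9.42×10^6 / 4017 = 2346 m³.
τ = V/Q = 2346/1970 = 1.191 d, or 28.58 h.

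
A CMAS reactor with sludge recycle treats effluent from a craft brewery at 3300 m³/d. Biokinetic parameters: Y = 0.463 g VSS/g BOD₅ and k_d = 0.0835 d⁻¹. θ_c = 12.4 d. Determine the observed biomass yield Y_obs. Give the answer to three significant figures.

Y_obs = Y / (1 + k_d θ_c) = 0.463 / (1 + 0.0835 × 12.4) = 0.463 / 2.035 = 0.2275.

Y_obs ≈ 0.227 g VSS/g BOD₅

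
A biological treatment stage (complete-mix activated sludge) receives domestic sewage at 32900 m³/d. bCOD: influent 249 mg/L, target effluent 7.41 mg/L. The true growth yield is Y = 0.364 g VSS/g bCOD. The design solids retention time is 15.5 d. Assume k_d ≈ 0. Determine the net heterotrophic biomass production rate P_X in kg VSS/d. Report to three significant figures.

Since k_d ≈ 0, Y_obs = Y = 0.364 g VSS/g bCOD.
Q·(S₀ − S) = 32900 × (249 − 7.41) × 10⁻³ = 7948 kg/d removed.
Net biomass production P_X = Y_obs × Q·(S₀ − S) = 0.3640 × 7948 = 2893 kg VSS/d.

P_X ≈ 2890 kg VSS/d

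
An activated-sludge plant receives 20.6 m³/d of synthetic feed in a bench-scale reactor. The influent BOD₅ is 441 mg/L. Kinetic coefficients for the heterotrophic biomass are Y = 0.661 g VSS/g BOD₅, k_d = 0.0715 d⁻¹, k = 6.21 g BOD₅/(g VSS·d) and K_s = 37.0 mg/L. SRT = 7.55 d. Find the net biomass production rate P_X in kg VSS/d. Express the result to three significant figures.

P_X ≈ 3.88 kg VSS/d

For a completely mixed reactor with recycle the Lawrence–McCarty relation gives S = K_s·(1 + k_d·θ_c) / [θ_c·(Y·k − k_d) − 1] = 37.0 × (1 + 0.0715 × 7.55) / [7.55 × (0.661 × 6.21 − 0.0715) − 1] = 56.97 / 29.45 = 1.934 mg/L.
Y_obs = Y / (1 + k_d θ_c) = 0.661 / (1 + 0.0715 × 7.55) = 0.661 / 1.540 = 0.4293.
Substrate removed = Q·(S₀ − S) = 20.6 m³/d × (441 − 1.93) g/m³ = 9.04×10^3 g/d = 9.045 kg/d.
Biomass produced: P_X = Y_obs·Q·ΔS = 0.4293 × 9.045 ≈ 3.883 kg VSS/d.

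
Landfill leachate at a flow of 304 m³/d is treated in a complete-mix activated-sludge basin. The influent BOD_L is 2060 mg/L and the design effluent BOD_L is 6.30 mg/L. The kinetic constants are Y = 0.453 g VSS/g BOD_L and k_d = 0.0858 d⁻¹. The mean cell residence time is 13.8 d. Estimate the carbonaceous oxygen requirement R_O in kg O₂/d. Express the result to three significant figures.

Y_obs = Y / (1 + k_d θ_c) = 0.453 / (1 + 0.0858 × 13.8) = 0.453 / 2.184 = 0.2074.
Mass of BOD_L removed per day: Q(S₀ − S) = 304 × 2054 g/m³ = 624.3 kg/d.
P_X = Y_obs·Q·(S₀ − S) = 0.2074 × 624.3 = 129.5 kg VSS/d.
Carbonaceous O₂ demand = substrate oxidised − cell-mass equivalent = 624.3 − 1.42 × 129.5 = 440.4 kg O₂/d.

R_O ≈ 440 kg O₂/d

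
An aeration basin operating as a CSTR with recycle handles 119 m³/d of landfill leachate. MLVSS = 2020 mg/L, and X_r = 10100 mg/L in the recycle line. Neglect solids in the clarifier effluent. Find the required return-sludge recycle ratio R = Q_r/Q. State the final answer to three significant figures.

R ≈ 0.250

Solids balance on the clarifier gives (1+R)X = R·X_r, so R = X/(X_r − X) = 2020 / (10100 − 2020) = 0.2500.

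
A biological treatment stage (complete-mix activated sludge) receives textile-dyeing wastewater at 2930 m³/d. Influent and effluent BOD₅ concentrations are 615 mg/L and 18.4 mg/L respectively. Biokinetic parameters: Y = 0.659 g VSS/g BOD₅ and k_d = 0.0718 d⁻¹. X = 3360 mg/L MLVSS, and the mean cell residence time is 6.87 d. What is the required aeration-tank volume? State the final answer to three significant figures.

V ≈ 1580 m³

From the SRT design equation V = Y Q (S₀−S) θ_c / [X (1 + k_d θ_c)] = 0.659 × 2930 × (615 − 18.4) × 6.87 / [3360 × (1 + 0.0718 × 6.87)] = 7.91×10^6 / 5017 = 1577 m³.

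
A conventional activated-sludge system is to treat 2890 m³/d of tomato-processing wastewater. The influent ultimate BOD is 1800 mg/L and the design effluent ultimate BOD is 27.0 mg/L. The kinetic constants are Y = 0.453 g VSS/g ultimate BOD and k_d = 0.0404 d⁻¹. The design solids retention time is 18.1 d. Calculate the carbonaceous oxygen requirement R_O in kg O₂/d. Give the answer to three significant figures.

R_O ≈ 3220 kg O₂/d

The observed yield is Y_obs = Y/(1 + k_d·θ_c) = 0.453 / (1 + 0.0404 × 18.1) = 0.453 / 1.731 = 0.2617 g VSS per g ultimate BOD removed.
Mass of ultimate BOD removed per day: Q(S₀ − S) = 2890 × 1773 g/m³ = 5124 kg/d.
Net sludge production P_X = 0.2617 × 5124 = 1341 kg VSS/d.
R_O = Q·ΔS − 1.42 P_X = 5124 − 1904 = 3220 kg O₂/d.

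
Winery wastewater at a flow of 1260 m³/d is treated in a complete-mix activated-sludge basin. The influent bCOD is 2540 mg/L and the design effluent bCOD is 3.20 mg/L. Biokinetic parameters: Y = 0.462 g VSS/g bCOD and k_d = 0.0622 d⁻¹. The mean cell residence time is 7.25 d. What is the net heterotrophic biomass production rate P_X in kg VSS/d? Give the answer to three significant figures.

P_X ≈ 1020 kg VSS/d

The observed yield is Y_obs = Y/(1 + k_d·θ_c) = 0.462 / (1 + 0.0622 × 7.25) = 0.462 / 1.451 = 0.3184 g VSS per g bCOD removed.
ΔS = 2540 − 3.20 = 2537 mg/L, so the substrate removal rate is 1260 × 2537/1000 = 3196 kg bCOD/d.
So the net sludge growth is P_X = 0.3184 × 3196 = 1018 kg VSS/d.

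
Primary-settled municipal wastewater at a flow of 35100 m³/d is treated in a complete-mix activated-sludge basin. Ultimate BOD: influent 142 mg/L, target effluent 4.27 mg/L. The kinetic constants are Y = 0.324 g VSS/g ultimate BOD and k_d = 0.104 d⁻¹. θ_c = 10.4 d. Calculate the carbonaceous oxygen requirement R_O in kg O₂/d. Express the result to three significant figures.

R_O ≈ 3770 kg O₂/d

Correct the yield for decay: Y_obs = Y/(1 + k_d θ_c) = 0.324 / (1 + 0.104 × 10.4) = 0.324 / 2.082 = 0.1556.
Substrate removed = Q·(S₀ − S) = 35100 m³/d × (142 − 4.27) g/m³ = 4.83×10^6 g/d = 4834 kg/d.
Net sludge production P_X = 0.1556 × 4834 = 752.5 kg VSS/d.
Carbonaceous O₂ demand = substrate oxidised − cell-mass equivalent = 4834 − 1.42 × 752.5 = 3766 kg O₂/d.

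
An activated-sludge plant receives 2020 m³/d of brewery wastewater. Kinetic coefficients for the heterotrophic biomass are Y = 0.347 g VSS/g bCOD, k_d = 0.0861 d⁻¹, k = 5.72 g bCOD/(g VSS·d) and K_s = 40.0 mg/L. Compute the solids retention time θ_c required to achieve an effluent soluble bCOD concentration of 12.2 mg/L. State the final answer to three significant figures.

θ_c ≈ 2.65 d

At the target effluent, Y k S/(K_s+S) = 0.347×5.72×12.2/52.20 = 0.4639 d⁻¹.
Then 1/θ_c = μ − k_d = 0.4639 − 0.0861 = 0.3778 d⁻¹, giving θ_c = 2.647 d.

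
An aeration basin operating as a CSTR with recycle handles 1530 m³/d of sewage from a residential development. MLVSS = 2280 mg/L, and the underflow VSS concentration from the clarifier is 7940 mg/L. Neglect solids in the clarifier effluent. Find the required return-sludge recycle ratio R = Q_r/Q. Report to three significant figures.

R ≈ 0.403

Mass balance around the secondary clarifier (neglecting effluent solids): R = X / (X_r − X) = 2280 / (7940 − 2280) = 0.4028.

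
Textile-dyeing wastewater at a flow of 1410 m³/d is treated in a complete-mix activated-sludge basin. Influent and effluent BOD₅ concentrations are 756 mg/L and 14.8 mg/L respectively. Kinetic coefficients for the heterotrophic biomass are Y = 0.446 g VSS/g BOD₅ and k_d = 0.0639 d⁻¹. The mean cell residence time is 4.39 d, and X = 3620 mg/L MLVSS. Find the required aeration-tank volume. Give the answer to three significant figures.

From the SRT design equation V = Y Q (S₀−S) θ_c / [X (1 + k_d θ_c)] = 0.446 × 1410 × (756 − 14.8) × 4.39 / [3620 × (1 + 0.0639 × 4.39)] = 2.05×10^6 / 4635 = 441.4 m³.

V ≈ 441 m³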